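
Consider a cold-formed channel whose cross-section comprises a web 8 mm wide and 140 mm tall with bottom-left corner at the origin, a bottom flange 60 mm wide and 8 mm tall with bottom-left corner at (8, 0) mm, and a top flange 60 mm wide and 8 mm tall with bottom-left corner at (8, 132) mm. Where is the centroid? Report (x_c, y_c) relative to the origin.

x_c = 19.69 mm, y_c = 70.00 mm

Part | A | x̄ᵢ | ȳᵢ | A·x̄ᵢ | A·ȳᵢ
web | 1120.00 | 4.00 | 70.00 | 4480.00 | 78400.00
bottom flange | 480.00 | 38.00 | 4.00 | 18240.00 | 1920.00
top flange | 480.00 | 38.00 | 136.00 | 18240.00 | 65280.00
Σ | 2080.00 |  |  | 40960.00 | 145600.00
x_c = 40960.00 / 2080.00 = 19.69 mm
y_c = 145600.00 / 2080.00 = 70.00 mm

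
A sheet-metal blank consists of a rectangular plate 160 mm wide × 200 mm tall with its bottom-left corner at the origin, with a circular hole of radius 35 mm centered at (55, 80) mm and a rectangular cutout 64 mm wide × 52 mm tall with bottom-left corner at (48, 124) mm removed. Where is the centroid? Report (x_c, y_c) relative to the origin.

Part | A | x̄ᵢ | ȳᵢ | A·x̄ᵢ | A·ȳᵢ
plate | 32000.00 | 80.00 | 100.00 | 2560000.00 | 3200000.00
hole 1 | -3848.45 | 55.00 | 80.00 | -211664.81 | -307876.08
hole 2 | -3328.00 | 80.00 | 150.00 | -266240.00 | -499200.00
Σ | 24823.55 |  |  | 2082095.19 | 2392923.92
x_c = 2082095.19 / 24823.55 = 83.88 mm
y_c = 2392923.92 / 24823.55 = 96.40 mm

x_c = 83.88 mm, y_c = 96.40 mm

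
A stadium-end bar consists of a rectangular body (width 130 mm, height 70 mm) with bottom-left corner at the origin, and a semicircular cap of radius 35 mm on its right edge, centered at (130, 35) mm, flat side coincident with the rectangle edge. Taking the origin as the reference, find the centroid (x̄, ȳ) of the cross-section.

x̄ = 78.94 mm, ȳ = 35.00 mm

rectangular body: A = 130 × 70 = 9100.00, centroid at (65.00, 35.00).
semicircular end: A = ½π·35² = 1924.23, centroid at (144.85, 35.00).
ΣA = 11024.23 mm²
ΣAx̄ = (9100.00)(65.00) + (1924.23)(144.85) = 870232.65 mm³
ΣAȳ = (9100.00)(35.00) + (1924.23)(35.00) = 385847.89 mm³
x̄ = 870232.65 / 11024.23 = 78.94 mm
ȳ = 385847.89 / 11024.23 = 35.00 mm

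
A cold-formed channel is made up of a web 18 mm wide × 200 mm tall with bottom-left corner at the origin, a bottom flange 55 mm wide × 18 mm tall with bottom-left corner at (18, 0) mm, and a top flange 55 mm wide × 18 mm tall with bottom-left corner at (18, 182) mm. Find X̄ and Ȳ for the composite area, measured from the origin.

web: A = 18 × 200 = 3600.00, centroid at (9.00, 100.00).
bottom flange: A = 55 × 18 = 990.00, centroid at (45.50, 9.00).
top flange: A = 55 × 18 = 990.00, centroid at (45.50, 191.00).
ΣA = 5580.00 mm², ΣAX̄ = 122490.00 mm³, ΣAȲ = 558000.00 mm³.
X̄ = 122490.00/5580.00 = 21.95 mm; Ȳ = 558000.00/5580.00 = 100.00 mm.

X̄ = 21.95 mm, Ȳ = 100.00 mm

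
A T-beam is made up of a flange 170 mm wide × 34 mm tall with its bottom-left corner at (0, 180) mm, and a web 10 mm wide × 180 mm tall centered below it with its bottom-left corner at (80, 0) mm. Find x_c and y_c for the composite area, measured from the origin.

x_c = 85.00 mm, y_c = 171.59 mm

web: A = 10 × 180 = 1800.00, centroid at (85.00, 90.00).
flange: A = 170 × 34 = 5780.00, centroid at (85.00, 197.00).
ΣA = 7580.00 mm²
ΣAx_c = (1800.00)(85.00) + (5780.00)(85.00) = 644300.00 mm³
ΣAy_c = (1800.00)(90.00) + (5780.00)(197.00) = 1300660.00 mm³
x_c = 644300.00 / 7580.00 = 85.00 mm
y_c = 1300660.00 / 7580.00 = 171.59 mm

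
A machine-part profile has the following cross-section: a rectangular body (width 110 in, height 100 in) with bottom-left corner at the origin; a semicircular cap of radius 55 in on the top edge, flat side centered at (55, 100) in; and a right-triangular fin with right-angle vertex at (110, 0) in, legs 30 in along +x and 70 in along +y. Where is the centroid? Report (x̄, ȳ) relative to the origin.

x̄ = 59.06 in, ȳ = 69.08 in

Part | A | x̄ᵢ | ȳᵢ | A·x̄ᵢ | A·ȳᵢ
rectangular body | 11000.00 | 55.00 | 50.00 | 605000.00 | 550000.00
semicircular top | 4751.66 | 55.00 | 123.34 | 261341.24 | 586082.56
triangular fin | 1050.00 | 120.00 | 23.33 | 126000.00 | 24500.00
Σ | 16801.66 |  |  | 992341.24 | 1160582.56
x̄ = 992341.24 / 16801.66 = 59.06 in
ȳ = 1160582.56 / 16801.66 = 69.08 in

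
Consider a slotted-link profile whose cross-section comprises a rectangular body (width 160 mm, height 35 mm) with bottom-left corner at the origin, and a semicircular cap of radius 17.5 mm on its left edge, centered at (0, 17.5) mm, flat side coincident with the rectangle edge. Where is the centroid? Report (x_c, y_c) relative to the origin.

rectangular body: A = 160 × 35 = 5600.00, centroid at (80.00, 17.50).
semicircular end: A = ½π·17.5² = 481.06, centroid at (-7.43, 17.50).
ΣA = 6081.06 mm², ΣAx_c = 444427.08 mm³, ΣAy_c = 106418.49 mm³.
x_c = 444427.08/6081.06 = 73.08 mm; y_c = 106418.49/6081.06 = 17.50 mm.

x_c = 73.08 mm, y_c = 17.50 mm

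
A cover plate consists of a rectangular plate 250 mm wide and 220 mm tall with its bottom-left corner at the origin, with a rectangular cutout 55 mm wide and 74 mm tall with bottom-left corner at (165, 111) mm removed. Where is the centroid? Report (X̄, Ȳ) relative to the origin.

plate: A = 250 × 220 = 55000.00, centroid at (125.00, 110.00).
hole: A = −(55 × 74) = -4070.00, centroid at (192.50, 148.00).
ΣA = 50930.00 mm²
ΣAX̄ = (55000.00)(125.00) + (-4070.00)(192.50) = 6091525.00 mm³
ΣAȲ = (55000.00)(110.00) + (-4070.00)(148.00) = 5447640.00 mm³
X̄ = 6091525.00 / 50930.00 = 119.61 mm
Ȳ = 5447640.00 / 50930.00 = 106.96 mm

X̄ = 119.61 mm, Ȳ = 106.96 mm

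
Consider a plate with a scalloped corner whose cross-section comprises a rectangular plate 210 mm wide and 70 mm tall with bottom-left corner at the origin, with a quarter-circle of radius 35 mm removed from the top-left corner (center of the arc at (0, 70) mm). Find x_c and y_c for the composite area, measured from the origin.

plate: A = 210 × 70 = 14700.00, centroid at (105.00, 35.00).
removed quarter-circle: A = −¼π·35² = -962.11, centroid at (14.85, 55.15).
ΣA = 13737.89 mm², ΣAx_c = 1529208.33 mm³, ΣAy_c = 461443.77 mm³.
x_c = 1529208.33/13737.89 = 111.31 mm; y_c = 461443.77/13737.89 = 33.59 mm.

x_c = 111.31 mm, y_c = 33.59 mm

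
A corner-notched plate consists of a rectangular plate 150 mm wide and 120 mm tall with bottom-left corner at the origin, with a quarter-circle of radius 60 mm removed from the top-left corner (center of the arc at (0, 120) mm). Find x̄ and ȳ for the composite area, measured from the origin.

x̄ = 84.23 mm, ȳ = 53.56 mm

plate: A = 150 × 120 = 18000.00, centroid at (75.00, 60.00).
removed quarter-circle: A = −¼π·60² = -2827.43, centroid at (25.46, 94.54).
ΣA = 15172.57 mm²
ΣAx̄ = (18000.00)(75.00) + (-2827.43)(25.46) = 1278000.00 mm³
ΣAȳ = (18000.00)(60.00) + (-2827.43)(94.54) = 812707.99 mm³
x̄ = 1278000.00 / 15172.57 = 84.23 mm
ȳ = 812707.99 / 15172.57 = 53.56 mm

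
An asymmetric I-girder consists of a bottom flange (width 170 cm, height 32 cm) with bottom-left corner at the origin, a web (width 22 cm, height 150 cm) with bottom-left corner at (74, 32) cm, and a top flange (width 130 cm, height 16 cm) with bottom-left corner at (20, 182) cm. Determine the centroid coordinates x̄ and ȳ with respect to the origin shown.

x̄ = 85.00 cm, ȳ = 77.20 cm

Part | A | x̄ᵢ | ȳᵢ | A·x̄ᵢ | A·ȳᵢ
bottom flange | 5440.00 | 85.00 | 16.00 | 462400.00 | 87040.00
web | 3300.00 | 85.00 | 107.00 | 280500.00 | 353100.00
top flange | 2080.00 | 85.00 | 190.00 | 176800.00 | 395200.00
Σ | 10820.00 |  |  | 919700.00 | 835340.00
x̄ = 919700.00 / 10820.00 = 85.00 cm
ȳ = 835340.00 / 10820.00 = 77.20 cm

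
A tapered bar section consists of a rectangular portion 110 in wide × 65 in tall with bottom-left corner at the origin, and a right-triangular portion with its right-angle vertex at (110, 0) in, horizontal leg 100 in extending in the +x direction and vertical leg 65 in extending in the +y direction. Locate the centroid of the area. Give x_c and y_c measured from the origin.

x_c = 82.60 in, y_c = 29.11 in

rectangular portion: A = 110 × 65 = 7150.00, centroid at (55.00, 32.50).
triangular portion: A = ½·100·65 = 3250.00, centroid at (143.33, 21.67).
ΣA = 10400.00 in², ΣAx_c = 859083.33 in³, ΣAy_c = 302791.67 in³.
x_c = 859083.33/10400.00 = 82.60 in; y_c = 302791.67/10400.00 = 29.11 in.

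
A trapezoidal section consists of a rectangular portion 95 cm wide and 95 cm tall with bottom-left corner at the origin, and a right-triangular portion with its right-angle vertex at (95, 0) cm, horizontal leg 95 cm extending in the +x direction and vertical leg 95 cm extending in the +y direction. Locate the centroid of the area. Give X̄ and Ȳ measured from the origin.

X̄ = 73.89 cm, Ȳ = 42.22 cm

Part | A | x̄ᵢ | ȳᵢ | A·x̄ᵢ | A·ȳᵢ
rectangular portion | 9025.00 | 47.50 | 47.50 | 428687.50 | 428687.50
triangular portion | 4512.50 | 126.67 | 31.67 | 571583.33 | 142895.83
Σ | 13537.50 |  |  | 1000270.83 | 571583.33
X̄ = 1000270.83 / 13537.50 = 73.89 cm
Ȳ = 571583.33 / 13537.50 = 42.22 cm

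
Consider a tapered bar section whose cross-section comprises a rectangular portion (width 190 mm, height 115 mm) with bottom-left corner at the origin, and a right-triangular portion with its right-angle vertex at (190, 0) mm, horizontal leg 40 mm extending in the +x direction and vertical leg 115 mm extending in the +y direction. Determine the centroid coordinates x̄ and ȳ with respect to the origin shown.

Part | A | x̄ᵢ | ȳᵢ | A·x̄ᵢ | A·ȳᵢ
rectangular portion | 21850.00 | 95.00 | 57.50 | 2075750.00 | 1256375.00
triangular portion | 2300.00 | 203.33 | 38.33 | 467666.67 | 88166.67
Σ | 24150.00 |  |  | 2543416.67 | 1344541.67
x̄ = 2543416.67 / 24150.00 = 105.32 mm
ȳ = 1344541.67 / 24150.00 = 55.67 mm

x̄ = 105.32 mm, ȳ = 55.67 mm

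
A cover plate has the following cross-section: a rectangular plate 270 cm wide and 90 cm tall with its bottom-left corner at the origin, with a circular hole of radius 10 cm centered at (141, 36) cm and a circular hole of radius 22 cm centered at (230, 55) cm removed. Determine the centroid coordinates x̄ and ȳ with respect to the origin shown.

plate: A = 270 × 90 = 24300.00, centroid at (135.00, 45.00).
hole 1: A = −π·10² = -314.16, centroid at (141.00, 36.00).
hole 2: A = −π·22² = -1520.53, centroid at (230.00, 55.00).
ΣA = 22465.31 cm², ΣAx̄ = 2886481.45 cm³, ΣAȳ = 998561.07 cm³.
x̄ = 2886481.45/22465.31 = 128.49 cm; ȳ = 998561.07/22465.31 = 44.45 cm.

x̄ = 128.49 cm, ȳ = 44.45 cm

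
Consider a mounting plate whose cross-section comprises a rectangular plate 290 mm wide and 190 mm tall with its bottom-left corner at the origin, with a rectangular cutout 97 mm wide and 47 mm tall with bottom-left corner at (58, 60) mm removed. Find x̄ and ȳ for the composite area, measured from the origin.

plate: A = 290 × 190 = 55100.00, centroid at (145.00, 95.00).
hole: A = −(97 × 47) = -4559.00, centroid at (106.50, 83.50).
ΣA = 50541.00 mm²
ΣAx̄ = (55100.00)(145.00) + (-4559.00)(106.50) = 7503966.50 mm³
ΣAȳ = (55100.00)(95.00) + (-4559.00)(83.50) = 4853823.50 mm³
x̄ = 7503966.50 / 50541.00 = 148.47 mm
ȳ = 4853823.50 / 50541.00 = 96.04 mm

x̄ = 148.47 mm, ȳ = 96.04 mm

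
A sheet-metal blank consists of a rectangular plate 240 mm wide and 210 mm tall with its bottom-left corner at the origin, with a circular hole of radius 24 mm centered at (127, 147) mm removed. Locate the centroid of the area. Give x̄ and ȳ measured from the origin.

Part | A | x̄ᵢ | ȳᵢ | A·x̄ᵢ | A·ȳᵢ
plate | 50400.00 | 120.00 | 105.00 | 6048000.00 | 5292000.00
hole | -1809.56 | 127.00 | 147.00 | -229813.79 | -266004.93
Σ | 48590.44 |  |  | 5818186.21 | 5025995.07
x̄ = 5818186.21 / 48590.44 = 119.74 mm
ȳ = 5025995.07 / 48590.44 = 103.44 mm

x̄ = 119.74 mm, ȳ = 103.44 mm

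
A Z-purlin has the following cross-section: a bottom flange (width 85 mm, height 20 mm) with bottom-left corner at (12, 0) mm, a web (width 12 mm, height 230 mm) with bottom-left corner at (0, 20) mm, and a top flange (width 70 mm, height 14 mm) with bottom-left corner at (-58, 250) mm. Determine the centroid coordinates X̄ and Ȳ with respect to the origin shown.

X̄ = 15.93 mm, Ȳ = 117.92 mm

Part | A | x̄ᵢ | ȳᵢ | A·x̄ᵢ | A·ȳᵢ
bottom flange | 1700.00 | 54.50 | 10.00 | 92650.00 | 17000.00
web | 2760.00 | 6.00 | 135.00 | 16560.00 | 372600.00
top flange | 980.00 | -23.00 | 257.00 | -22540.00 | 251860.00
Σ | 5440.00 |  |  | 86670.00 | 641460.00
X̄ = 86670.00 / 5440.00 = 15.93 mm
Ȳ = 641460.00 / 5440.00 = 117.92 mm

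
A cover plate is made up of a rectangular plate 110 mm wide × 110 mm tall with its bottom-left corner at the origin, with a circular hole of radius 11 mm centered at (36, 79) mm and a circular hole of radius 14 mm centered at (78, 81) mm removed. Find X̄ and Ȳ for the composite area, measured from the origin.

X̄ = 54.38 mm, Ȳ = 52.74 mm

plate: A = 110 × 110 = 12100.00, centroid at (55.00, 55.00).
hole 1: A = −π·11² = -380.13, centroid at (36.00, 79.00).
hole 2: A = −π·14² = -615.75, centroid at (78.00, 81.00).
ΣA = 11104.12 mm², ΣAX̄ = 603786.55 mm³, ΣAȲ = 585593.59 mm³.
X̄ = 603786.55/11104.12 = 54.38 mm; Ȳ = 585593.59/11104.12 = 52.74 mm.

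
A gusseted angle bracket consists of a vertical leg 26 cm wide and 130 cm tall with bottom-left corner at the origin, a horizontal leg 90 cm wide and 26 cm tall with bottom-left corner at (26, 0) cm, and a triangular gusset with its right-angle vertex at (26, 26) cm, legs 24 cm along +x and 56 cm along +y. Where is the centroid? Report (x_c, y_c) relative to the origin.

vertical leg: A = 26 × 130 = 3380.00, centroid at (13.00, 65.00).
horizontal leg: A = 90 × 26 = 2340.00, centroid at (71.00, 13.00).
gusset: A = ½·24·56 = 672.00, centroid at (34.00, 44.67).
ΣA = 6392.00 cm², ΣAx_c = 232928.00 cm³, ΣAy_c = 280136.00 cm³.
x_c = 232928.00/6392.00 = 36.44 cm; y_c = 280136.00/6392.00 = 43.83 cm.

x_c = 36.44 cm, y_c = 43.83 cm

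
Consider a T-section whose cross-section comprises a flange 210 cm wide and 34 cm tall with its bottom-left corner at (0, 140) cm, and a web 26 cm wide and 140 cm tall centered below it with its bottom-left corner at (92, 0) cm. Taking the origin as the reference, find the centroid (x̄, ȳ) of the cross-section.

web: A = 26 × 140 = 3640.00, centroid at (105.00, 70.00).
flange: A = 210 × 34 = 7140.00, centroid at (105.00, 157.00).
ΣA = 10780.00 cm²
ΣAx̄ = (3640.00)(105.00) + (7140.00)(105.00) = 1131900.00 cm³
ΣAȳ = (3640.00)(70.00) + (7140.00)(157.00) = 1375780.00 cm³
x̄ = 1131900.00 / 10780.00 = 105.00 cm
ȳ = 1375780.00 / 10780.00 = 127.62 cm

x̄ = 105.00 cm, ȳ = 127.62 cm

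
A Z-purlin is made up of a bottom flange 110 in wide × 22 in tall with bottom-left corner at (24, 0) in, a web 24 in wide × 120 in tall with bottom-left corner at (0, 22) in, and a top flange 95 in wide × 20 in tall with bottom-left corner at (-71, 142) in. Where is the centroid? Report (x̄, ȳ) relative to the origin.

bottom flange: A = 110 × 22 = 2420.00, centroid at (79.00, 11.00).
web: A = 24 × 120 = 2880.00, centroid at (12.00, 82.00).
top flange: A = 95 × 20 = 1900.00, centroid at (-23.50, 152.00).
ΣA = 7200.00 in², ΣAx̄ = 181090.00 in³, ΣAȳ = 551580.00 in³.
x̄ = 181090.00/7200.00 = 25.15 in; ȳ = 551580.00/7200.00 = 76.61 in.

x̄ = 25.15 in, ȳ = 76.61 in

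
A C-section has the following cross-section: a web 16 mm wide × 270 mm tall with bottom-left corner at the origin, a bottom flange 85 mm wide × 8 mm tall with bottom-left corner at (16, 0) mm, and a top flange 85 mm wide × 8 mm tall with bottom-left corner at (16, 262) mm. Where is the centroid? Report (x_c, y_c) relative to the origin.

web: A = 16 × 270 = 4320.00, centroid at (8.00, 135.00).
bottom flange: A = 85 × 8 = 680.00, centroid at (58.50, 4.00).
top flange: A = 85 × 8 = 680.00, centroid at (58.50, 266.00).
ΣA = 5680.00 mm², ΣAx_c = 114120.00 mm³, ΣAy_c = 766800.00 mm³.
x_c = 114120.00/5680.00 = 20.09 mm; y_c = 766800.00/5680.00 = 135.00 mm.

x_c = 20.09 mm, y_c = 135.00 mm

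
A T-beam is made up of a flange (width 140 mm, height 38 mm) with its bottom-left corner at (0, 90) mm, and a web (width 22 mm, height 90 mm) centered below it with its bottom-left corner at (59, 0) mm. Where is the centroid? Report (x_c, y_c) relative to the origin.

x_c = 70.00 mm, y_c = 91.64 mm

web: A = 22 × 90 = 1980.00, centroid at (70.00, 45.00).
flange: A = 140 × 38 = 5320.00, centroid at (70.00, 109.00).
ΣA = 7300.00 mm², ΣAx_c = 511000.00 mm³, ΣAy_c = 668980.00 mm³.
x_c = 511000.00/7300.00 = 70.00 mm; y_c = 668980.00/7300.00 = 91.64 mm.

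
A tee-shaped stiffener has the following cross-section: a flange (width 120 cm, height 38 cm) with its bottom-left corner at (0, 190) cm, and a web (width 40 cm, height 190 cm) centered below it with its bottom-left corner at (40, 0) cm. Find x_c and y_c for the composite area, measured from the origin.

web: A = 40 × 190 = 7600.00, centroid at (60.00, 95.00).
flange: A = 120 × 38 = 4560.00, centroid at (60.00, 209.00).
ΣA = 12160.00 cm²
ΣAx_c = (7600.00)(60.00) + (4560.00)(60.00) = 729600.00 cm³
ΣAy_c = (7600.00)(95.00) + (4560.00)(209.00) = 1675040.00 cm³
x_c = 729600.00 / 12160.00 = 60.00 cm
y_c = 1675040.00 / 12160.00 = 137.75 cm

x_c = 60.00 cm, y_c = 137.75 cm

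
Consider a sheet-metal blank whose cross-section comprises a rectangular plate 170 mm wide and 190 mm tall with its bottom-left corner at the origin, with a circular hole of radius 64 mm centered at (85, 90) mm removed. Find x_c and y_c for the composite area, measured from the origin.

plate: A = 170 × 190 = 32300.00, centroid at (85.00, 95.00).
hole: A = −π·64² = -12867.96, centroid at (85.00, 90.00).
ΣA = 19432.04 mm²
ΣAx_c = (32300.00)(85.00) + (-12867.96)(85.00) = 1651723.10 mm³
ΣAy_c = (32300.00)(95.00) + (-12867.96)(90.00) = 1910383.28 mm³
x_c = 1651723.10 / 19432.04 = 85.00 mm
y_c = 1910383.28 / 19432.04 = 98.31 mm

x_c = 85.00 mm, y_c = 98.31 mm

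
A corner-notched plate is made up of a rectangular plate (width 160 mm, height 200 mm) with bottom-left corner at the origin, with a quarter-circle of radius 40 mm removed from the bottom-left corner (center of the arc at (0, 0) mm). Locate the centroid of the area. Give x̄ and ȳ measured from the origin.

x̄ = 82.58 mm, ȳ = 103.39 mm

Part | A | x̄ᵢ | ȳᵢ | A·x̄ᵢ | A·ȳᵢ
plate | 32000.00 | 80.00 | 100.00 | 2560000.00 | 3200000.00
removed quarter-circle | -1256.64 | 16.98 | 16.98 | -21333.33 | -21333.33
Σ | 30743.36 |  |  | 2538666.67 | 3178666.67
x̄ = 2538666.67 / 30743.36 = 82.58 mm
ȳ = 3178666.67 / 30743.36 = 103.39 mm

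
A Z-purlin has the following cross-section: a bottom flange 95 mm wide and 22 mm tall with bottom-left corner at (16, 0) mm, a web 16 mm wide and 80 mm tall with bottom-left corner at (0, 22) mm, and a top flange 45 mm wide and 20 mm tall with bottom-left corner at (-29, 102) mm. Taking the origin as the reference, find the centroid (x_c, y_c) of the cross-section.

x_c = 32.11 mm, y_c = 47.58 mm

bottom flange: A = 95 × 22 = 2090.00, centroid at (63.50, 11.00).
web: A = 16 × 80 = 1280.00, centroid at (8.00, 62.00).
top flange: A = 45 × 20 = 900.00, centroid at (-6.50, 112.00).
ΣA = 4270.00 mm², ΣAx_c = 137105.00 mm³, ΣAy_c = 203150.00 mm³.
x_c = 137105.00/4270.00 = 32.11 mm; y_c = 203150.00/4270.00 = 47.58 mm.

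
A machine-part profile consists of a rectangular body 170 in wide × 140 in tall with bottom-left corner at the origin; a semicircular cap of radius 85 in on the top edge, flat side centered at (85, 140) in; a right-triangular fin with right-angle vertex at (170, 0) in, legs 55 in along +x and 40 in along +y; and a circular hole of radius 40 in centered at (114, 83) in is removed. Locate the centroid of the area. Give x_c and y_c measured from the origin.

x_c = 83.97 in, y_c = 104.47 in

rectangular body: A = 170 × 140 = 23800.00, centroid at (85.00, 70.00).
semicircular top: A = ½π·85² = 11349.00, centroid at (85.00, 176.08).
triangular fin: A = ½·55·40 = 1100.00, centroid at (188.33, 13.33).
hole: A = −π·40² = -5026.55, centroid at (114.00, 83.00).
ΣA = 31222.46 in²
ΣAx_c = (23800.00)(85.00) + (11349.00)(85.00) + (1100.00)(188.33) + (-5026.55)(114.00) = 2621805.46 in³
ΣAy_c = (23800.00)(70.00) + (11349.00)(176.08) + (1100.00)(13.33) + (-5026.55)(83.00) = 3261740.31 in³
x_c = 2621805.46 / 31222.46 = 83.97 in
y_c = 3261740.31 / 31222.46 = 104.47 in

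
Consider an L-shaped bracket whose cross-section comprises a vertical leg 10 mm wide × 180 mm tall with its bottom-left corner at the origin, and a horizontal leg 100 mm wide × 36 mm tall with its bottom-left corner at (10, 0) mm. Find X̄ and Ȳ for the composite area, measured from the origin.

vertical leg: A = 10 × 180 = 1800.00, centroid at (5.00, 90.00).
horizontal leg: A = 100 × 36 = 3600.00, centroid at (60.00, 18.00).
ΣA = 5400.00 mm², ΣAX̄ = 225000.00 mm³, ΣAȲ = 226800.00 mm³.
X̄ = 225000.00/5400.00 = 41.67 mm; Ȳ = 226800.00/5400.00 = 42.00 mm.

X̄ = 41.67 mm, Ȳ = 42.00 mm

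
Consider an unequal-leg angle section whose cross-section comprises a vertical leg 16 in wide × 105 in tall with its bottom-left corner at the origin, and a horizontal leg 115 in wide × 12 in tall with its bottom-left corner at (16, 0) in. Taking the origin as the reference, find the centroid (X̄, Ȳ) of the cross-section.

X̄ = 37.54 in, Ȳ = 31.53 in

Part | A | x̄ᵢ | ȳᵢ | A·x̄ᵢ | A·ȳᵢ
vertical leg | 1680.00 | 8.00 | 52.50 | 13440.00 | 88200.00
horizontal leg | 1380.00 | 73.50 | 6.00 | 101430.00 | 8280.00
Σ | 3060.00 |  |  | 114870.00 | 96480.00
X̄ = 114870.00 / 3060.00 = 37.54 in
Ȳ = 96480.00 / 3060.00 = 31.53 in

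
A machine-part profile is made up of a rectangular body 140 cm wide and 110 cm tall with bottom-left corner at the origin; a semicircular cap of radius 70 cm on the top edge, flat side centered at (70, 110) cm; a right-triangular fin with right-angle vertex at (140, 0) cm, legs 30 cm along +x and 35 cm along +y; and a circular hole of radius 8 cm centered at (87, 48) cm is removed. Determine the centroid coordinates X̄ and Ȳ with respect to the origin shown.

rectangular body: A = 140 × 110 = 15400.00, centroid at (70.00, 55.00).
semicircular top: A = ½π·70² = 7696.90, centroid at (70.00, 139.71).
triangular fin: A = ½·30·35 = 525.00, centroid at (150.00, 11.67).
hole: A = −π·8² = -201.06, centroid at (87.00, 48.00).
ΣA = 23420.84 cm²
ΣAX̄ = (15400.00)(70.00) + (7696.90)(70.00) + (525.00)(150.00) + (-201.06)(87.00) = 1678040.75 cm³
ΣAȲ = (15400.00)(55.00) + (7696.90)(139.71) + (525.00)(11.67) + (-201.06)(48.00) = 1918799.91 cm³
X̄ = 1678040.75 / 23420.84 = 71.65 cm
Ȳ = 1918799.91 / 23420.84 = 81.93 cm

X̄ = 71.65 cm, Ȳ = 81.93 cm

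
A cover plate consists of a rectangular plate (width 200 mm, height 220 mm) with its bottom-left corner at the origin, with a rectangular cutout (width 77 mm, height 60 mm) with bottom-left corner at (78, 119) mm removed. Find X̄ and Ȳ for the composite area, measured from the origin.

X̄ = 98.06 mm, Ȳ = 105.42 mm

plate: A = 200 × 220 = 44000.00, centroid at (100.00, 110.00).
hole: A = −(77 × 60) = -4620.00, centroid at (116.50, 149.00).
ΣA = 39380.00 mm²
ΣAX̄ = (44000.00)(100.00) + (-4620.00)(116.50) = 3861770.00 mm³
ΣAȲ = (44000.00)(110.00) + (-4620.00)(149.00) = 4151620.00 mm³
X̄ = 3861770.00 / 39380.00 = 98.06 mm
Ȳ = 4151620.00 / 39380.00 = 105.42 mm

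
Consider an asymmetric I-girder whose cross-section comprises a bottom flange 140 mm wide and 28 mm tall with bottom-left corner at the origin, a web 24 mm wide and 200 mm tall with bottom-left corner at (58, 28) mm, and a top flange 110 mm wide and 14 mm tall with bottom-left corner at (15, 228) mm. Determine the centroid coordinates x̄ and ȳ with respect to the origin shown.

bottom flange: A = 140 × 28 = 3920.00, centroid at (70.00, 14.00).
web: A = 24 × 200 = 4800.00, centroid at (70.00, 128.00).
top flange: A = 110 × 14 = 1540.00, centroid at (70.00, 235.00).
ΣA = 10260.00 mm²
ΣAx̄ = (3920.00)(70.00) + (4800.00)(70.00) + (1540.00)(70.00) = 718200.00 mm³
ΣAȳ = (3920.00)(14.00) + (4800.00)(128.00) + (1540.00)(235.00) = 1031180.00 mm³
x̄ = 718200.00 / 10260.00 = 70.00 mm
ȳ = 1031180.00 / 10260.00 = 100.50 mm

x̄ = 70.00 mm, ȳ = 100.50 mm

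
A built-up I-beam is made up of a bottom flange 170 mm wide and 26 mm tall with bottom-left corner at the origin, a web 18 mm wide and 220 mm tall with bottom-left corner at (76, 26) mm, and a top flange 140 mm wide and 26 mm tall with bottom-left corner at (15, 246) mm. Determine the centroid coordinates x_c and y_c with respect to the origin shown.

x_c = 85.00 mm, y_c = 128.02 mm

bottom flange: A = 170 × 26 = 4420.00, centroid at (85.00, 13.00).
web: A = 18 × 220 = 3960.00, centroid at (85.00, 136.00).
top flange: A = 140 × 26 = 3640.00, centroid at (85.00, 259.00).
ΣA = 12020.00 mm²
ΣAx_c = (4420.00)(85.00) + (3960.00)(85.00) + (3640.00)(85.00) = 1021700.00 mm³
ΣAy_c = (4420.00)(13.00) + (3960.00)(136.00) + (3640.00)(259.00) = 1538780.00 mm³
x_c = 1021700.00 / 12020.00 = 85.00 mm
y_c = 1538780.00 / 12020.00 = 128.02 mm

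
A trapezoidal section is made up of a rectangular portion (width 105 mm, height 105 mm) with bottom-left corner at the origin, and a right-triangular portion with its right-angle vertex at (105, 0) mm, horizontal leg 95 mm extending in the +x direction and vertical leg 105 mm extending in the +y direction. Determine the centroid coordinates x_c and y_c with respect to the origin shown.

x_c = 78.72 mm, y_c = 47.05 mm

Part | A | x̄ᵢ | ȳᵢ | A·x̄ᵢ | A·ȳᵢ
rectangular portion | 11025.00 | 52.50 | 52.50 | 578812.50 | 578812.50
triangular portion | 4987.50 | 136.67 | 35.00 | 681625.00 | 174562.50
Σ | 16012.50 |  |  | 1260437.50 | 753375.00
x_c = 1260437.50 / 16012.50 = 78.72 mm
y_c = 753375.00 / 16012.50 = 47.05 mm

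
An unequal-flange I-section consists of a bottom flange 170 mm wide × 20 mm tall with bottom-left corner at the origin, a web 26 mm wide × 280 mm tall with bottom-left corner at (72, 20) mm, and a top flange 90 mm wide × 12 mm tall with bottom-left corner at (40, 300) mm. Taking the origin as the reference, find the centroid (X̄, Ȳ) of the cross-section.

bottom flange: A = 170 × 20 = 3400.00, centroid at (85.00, 10.00).
web: A = 26 × 280 = 7280.00, centroid at (85.00, 160.00).
top flange: A = 90 × 12 = 1080.00, centroid at (85.00, 306.00).
ΣA = 11760.00 mm², ΣAX̄ = 999600.00 mm³, ΣAȲ = 1529280.00 mm³.
X̄ = 999600.00/11760.00 = 85.00 mm; Ȳ = 1529280.00/11760.00 = 130.04 mm.

X̄ = 85.00 mm, Ȳ = 130.04 mm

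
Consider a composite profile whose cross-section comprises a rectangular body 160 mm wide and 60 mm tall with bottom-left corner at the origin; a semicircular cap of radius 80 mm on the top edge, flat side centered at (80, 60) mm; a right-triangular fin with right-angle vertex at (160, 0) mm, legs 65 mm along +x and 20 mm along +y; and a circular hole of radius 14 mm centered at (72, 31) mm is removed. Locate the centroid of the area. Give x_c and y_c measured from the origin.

x_c = 83.61 mm, y_c = 61.86 mm

rectangular body: A = 160 × 60 = 9600.00, centroid at (80.00, 30.00).
semicircular top: A = ½π·80² = 10053.10, centroid at (80.00, 93.95).
triangular fin: A = ½·65·20 = 650.00, centroid at (181.67, 6.67).
hole: A = −π·14² = -615.75, centroid at (72.00, 31.00).
ΣA = 19687.34 mm², ΣAx_c = 1645996.90 mm³, ΣAy_c = 1217764.14 mm³.
x_c = 1645996.90/19687.34 = 83.61 mm; y_c = 1217764.14/19687.34 = 61.86 mm.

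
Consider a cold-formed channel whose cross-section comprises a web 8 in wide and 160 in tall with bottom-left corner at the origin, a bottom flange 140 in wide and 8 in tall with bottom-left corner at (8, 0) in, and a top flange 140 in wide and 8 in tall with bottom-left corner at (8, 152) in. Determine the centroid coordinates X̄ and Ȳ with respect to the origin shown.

X̄ = 51.09 in, Ȳ = 80.00 in

Part | A | x̄ᵢ | ȳᵢ | A·x̄ᵢ | A·ȳᵢ
web | 1280.00 | 4.00 | 80.00 | 5120.00 | 102400.00
bottom flange | 1120.00 | 78.00 | 4.00 | 87360.00 | 4480.00
top flange | 1120.00 | 78.00 | 156.00 | 87360.00 | 174720.00
Σ | 3520.00 |  |  | 179840.00 | 281600.00
X̄ = 179840.00 / 3520.00 = 51.09 in
Ȳ = 281600.00 / 3520.00 = 80.00 in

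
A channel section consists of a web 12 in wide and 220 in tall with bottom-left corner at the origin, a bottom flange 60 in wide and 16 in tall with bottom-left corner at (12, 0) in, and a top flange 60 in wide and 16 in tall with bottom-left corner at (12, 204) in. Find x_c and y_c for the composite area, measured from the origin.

Part | A | x̄ᵢ | ȳᵢ | A·x̄ᵢ | A·ȳᵢ
web | 2640.00 | 6.00 | 110.00 | 15840.00 | 290400.00
bottom flange | 960.00 | 42.00 | 8.00 | 40320.00 | 7680.00
top flange | 960.00 | 42.00 | 212.00 | 40320.00 | 203520.00
Σ | 4560.00 |  |  | 96480.00 | 501600.00
x_c = 96480.00 / 4560.00 = 21.16 in
y_c = 501600.00 / 4560.00 = 110.00 in

x_c = 21.16 in, y_c = 110.00 in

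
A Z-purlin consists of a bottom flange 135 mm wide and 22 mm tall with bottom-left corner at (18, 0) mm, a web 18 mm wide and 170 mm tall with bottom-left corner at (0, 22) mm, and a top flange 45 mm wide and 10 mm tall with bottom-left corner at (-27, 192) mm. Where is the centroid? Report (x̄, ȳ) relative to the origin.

x̄ = 43.12 mm, ȳ = 69.25 mm

bottom flange: A = 135 × 22 = 2970.00, centroid at (85.50, 11.00).
web: A = 18 × 170 = 3060.00, centroid at (9.00, 107.00).
top flange: A = 45 × 10 = 450.00, centroid at (-4.50, 197.00).
ΣA = 6480.00 mm²
ΣAx̄ = (2970.00)(85.50) + (3060.00)(9.00) + (450.00)(-4.50) = 279450.00 mm³
ΣAȳ = (2970.00)(11.00) + (3060.00)(107.00) + (450.00)(197.00) = 448740.00 mm³
x̄ = 279450.00 / 6480.00 = 43.12 mm
ȳ = 448740.00 / 6480.00 = 69.25 mm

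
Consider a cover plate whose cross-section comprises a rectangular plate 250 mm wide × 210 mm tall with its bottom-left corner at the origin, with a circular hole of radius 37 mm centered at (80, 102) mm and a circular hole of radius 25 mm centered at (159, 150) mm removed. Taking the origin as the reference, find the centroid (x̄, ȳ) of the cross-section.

Part | A | x̄ᵢ | ȳᵢ | A·x̄ᵢ | A·ȳᵢ
plate | 52500.00 | 125.00 | 105.00 | 6562500.00 | 5512500.00
hole 1 | -4300.84 | 80.00 | 102.00 | -344067.23 | -438685.71
hole 2 | -1963.50 | 159.00 | 150.00 | -312195.77 | -294524.31
Σ | 46235.66 |  |  | 5906237.00 | 4779289.97
x̄ = 5906237.00 / 46235.66 = 127.74 mm
ȳ = 4779289.97 / 46235.66 = 103.37 mm

x̄ = 127.74 mm, ȳ = 103.37 mm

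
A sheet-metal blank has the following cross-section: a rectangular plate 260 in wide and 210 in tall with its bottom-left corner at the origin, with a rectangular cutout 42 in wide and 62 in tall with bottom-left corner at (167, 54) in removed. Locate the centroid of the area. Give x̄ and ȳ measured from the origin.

plate: A = 260 × 210 = 54600.00, centroid at (130.00, 105.00).
hole: A = −(42 × 62) = -2604.00, centroid at (188.00, 85.00).
ΣA = 51996.00 in², ΣAx̄ = 6608448.00 in³, ΣAȳ = 5511660.00 in³.
x̄ = 6608448.00/51996.00 = 127.10 in; ȳ = 5511660.00/51996.00 = 106.00 in.

x̄ = 127.10 in, ȳ = 106.00 in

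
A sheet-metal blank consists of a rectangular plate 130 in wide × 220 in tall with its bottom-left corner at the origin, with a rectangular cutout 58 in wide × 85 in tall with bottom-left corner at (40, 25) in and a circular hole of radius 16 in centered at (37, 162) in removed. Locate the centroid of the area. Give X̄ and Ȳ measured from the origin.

X̄ = 65.12 in, Ȳ = 117.33 in

plate: A = 130 × 220 = 28600.00, centroid at (65.00, 110.00).
hole 1: A = −(58 × 85) = -4930.00, centroid at (69.00, 67.50).
hole 2: A = −π·16² = -804.25, centroid at (37.00, 162.00).
ΣA = 22865.75 in²
ΣAX̄ = (28600.00)(65.00) + (-4930.00)(69.00) + (-804.25)(37.00) = 1489072.83 in³
ΣAȲ = (28600.00)(110.00) + (-4930.00)(67.50) + (-804.25)(162.00) = 2682936.87 in³
X̄ = 1489072.83 / 22865.75 = 65.12 in
Ȳ = 2682936.87 / 22865.75 = 117.33 in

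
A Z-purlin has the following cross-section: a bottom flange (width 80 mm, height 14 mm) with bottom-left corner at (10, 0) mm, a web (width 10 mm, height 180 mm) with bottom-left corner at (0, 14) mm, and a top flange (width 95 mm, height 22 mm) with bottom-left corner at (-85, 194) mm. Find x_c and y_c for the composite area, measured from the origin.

Part | A | x̄ᵢ | ȳᵢ | A·x̄ᵢ | A·ȳᵢ
bottom flange | 1120.00 | 50.00 | 7.00 | 56000.00 | 7840.00
web | 1800.00 | 5.00 | 104.00 | 9000.00 | 187200.00
top flange | 2090.00 | -37.50 | 205.00 | -78375.00 | 428450.00
Σ | 5010.00 |  |  | -13375.00 | 623490.00
x_c = -13375.00 / 5010.00 = -2.67 mm
y_c = 623490.00 / 5010.00 = 124.45 mm

x_c = -2.67 mm, y_c = 124.45 mm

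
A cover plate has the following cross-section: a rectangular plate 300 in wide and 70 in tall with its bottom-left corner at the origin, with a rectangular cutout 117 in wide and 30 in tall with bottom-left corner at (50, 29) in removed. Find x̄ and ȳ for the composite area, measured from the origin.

x̄ = 158.33 in, ȳ = 33.19 in

Part | A | x̄ᵢ | ȳᵢ | A·x̄ᵢ | A·ȳᵢ
plate | 21000.00 | 150.00 | 35.00 | 3150000.00 | 735000.00
hole | -3510.00 | 108.50 | 44.00 | -380835.00 | -154440.00
Σ | 17490.00 |  |  | 2769165.00 | 580560.00
x̄ = 2769165.00 / 17490.00 = 158.33 in
ȳ = 580560.00 / 17490.00 = 33.19 in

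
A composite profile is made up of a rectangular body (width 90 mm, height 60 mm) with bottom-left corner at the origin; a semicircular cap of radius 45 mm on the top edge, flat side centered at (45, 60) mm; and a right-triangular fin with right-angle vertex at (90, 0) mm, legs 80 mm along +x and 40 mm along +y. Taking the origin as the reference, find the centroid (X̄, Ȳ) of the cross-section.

rectangular body: A = 90 × 60 = 5400.00, centroid at (45.00, 30.00).
semicircular top: A = ½π·45² = 3180.86, centroid at (45.00, 79.10).
triangular fin: A = ½·80·40 = 1600.00, centroid at (116.67, 13.33).
ΣA = 10180.86 mm²
ΣAX̄ = (5400.00)(45.00) + (3180.86)(45.00) + (1600.00)(116.67) = 572805.48 mm³
ΣAȲ = (5400.00)(30.00) + (3180.86)(79.10) + (1600.00)(13.33) = 434935.09 mm³
X̄ = 572805.48 / 10180.86 = 56.26 mm
Ȳ = 434935.09 / 10180.86 = 42.72 mm

X̄ = 56.26 mm, Ȳ = 42.72 mm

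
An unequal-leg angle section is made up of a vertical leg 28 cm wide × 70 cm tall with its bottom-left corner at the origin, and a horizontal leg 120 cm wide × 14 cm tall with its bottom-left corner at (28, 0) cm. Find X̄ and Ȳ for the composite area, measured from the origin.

Part | A | x̄ᵢ | ȳᵢ | A·x̄ᵢ | A·ȳᵢ
vertical leg | 1960.00 | 14.00 | 35.00 | 27440.00 | 68600.00
horizontal leg | 1680.00 | 88.00 | 7.00 | 147840.00 | 11760.00
Σ | 3640.00 |  |  | 175280.00 | 80360.00
X̄ = 175280.00 / 3640.00 = 48.15 cm
Ȳ = 80360.00 / 3640.00 = 22.08 cm

X̄ = 48.15 cm, Ȳ = 22.08 cm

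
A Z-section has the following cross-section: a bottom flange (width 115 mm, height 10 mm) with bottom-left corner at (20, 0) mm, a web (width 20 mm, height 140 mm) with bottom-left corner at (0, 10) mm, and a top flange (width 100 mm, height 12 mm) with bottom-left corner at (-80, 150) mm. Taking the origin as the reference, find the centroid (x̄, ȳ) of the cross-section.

x̄ = 15.75 mm, ȳ = 80.96 mm

bottom flange: A = 115 × 10 = 1150.00, centroid at (77.50, 5.00).
web: A = 20 × 140 = 2800.00, centroid at (10.00, 80.00).
top flange: A = 100 × 12 = 1200.00, centroid at (-30.00, 156.00).
ΣA = 5150.00 mm²
ΣAx̄ = (1150.00)(77.50) + (2800.00)(10.00) + (1200.00)(-30.00) = 81125.00 mm³
ΣAȳ = (1150.00)(5.00) + (2800.00)(80.00) + (1200.00)(156.00) = 416950.00 mm³
x̄ = 81125.00 / 5150.00 = 15.75 mm
ȳ = 416950.00 / 5150.00 = 80.96 mm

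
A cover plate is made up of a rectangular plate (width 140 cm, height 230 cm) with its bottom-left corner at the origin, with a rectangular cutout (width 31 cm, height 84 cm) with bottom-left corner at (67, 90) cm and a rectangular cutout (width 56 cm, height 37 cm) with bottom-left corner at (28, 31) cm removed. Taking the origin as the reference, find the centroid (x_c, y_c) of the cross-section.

plate: A = 140 × 230 = 32200.00, centroid at (70.00, 115.00).
hole 1: A = −(31 × 84) = -2604.00, centroid at (82.50, 132.00).
hole 2: A = −(56 × 37) = -2072.00, centroid at (56.00, 49.50).
ΣA = 27524.00 cm², ΣAx_c = 1923138.00 cm³, ΣAy_c = 3256708.00 cm³.
x_c = 1923138.00/27524.00 = 69.87 cm; y_c = 3256708.00/27524.00 = 118.32 cm.

x_c = 69.87 cm, y_c = 118.32 cm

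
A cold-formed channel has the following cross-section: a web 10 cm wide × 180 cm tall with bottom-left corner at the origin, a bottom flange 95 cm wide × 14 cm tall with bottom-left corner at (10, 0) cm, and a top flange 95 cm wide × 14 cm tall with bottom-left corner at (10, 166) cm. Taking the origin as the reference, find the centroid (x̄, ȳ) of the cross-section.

x̄ = 36.31 cm, ȳ = 90.00 cm

Part | A | x̄ᵢ | ȳᵢ | A·x̄ᵢ | A·ȳᵢ
web | 1800.00 | 5.00 | 90.00 | 9000.00 | 162000.00
bottom flange | 1330.00 | 57.50 | 7.00 | 76475.00 | 9310.00
top flange | 1330.00 | 57.50 | 173.00 | 76475.00 | 230090.00
Σ | 4460.00 |  |  | 161950.00 | 401400.00
x̄ = 161950.00 / 4460.00 = 36.31 cm
ȳ = 401400.00 / 4460.00 = 90.00 cm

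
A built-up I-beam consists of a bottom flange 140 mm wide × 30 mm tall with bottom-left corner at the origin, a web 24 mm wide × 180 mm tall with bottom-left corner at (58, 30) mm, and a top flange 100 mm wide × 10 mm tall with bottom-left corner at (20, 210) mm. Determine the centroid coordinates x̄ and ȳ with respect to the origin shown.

x̄ = 70.00 mm, ȳ = 83.66 mm

bottom flange: A = 140 × 30 = 4200.00, centroid at (70.00, 15.00).
web: A = 24 × 180 = 4320.00, centroid at (70.00, 120.00).
top flange: A = 100 × 10 = 1000.00, centroid at (70.00, 215.00).
ΣA = 9520.00 mm², ΣAx̄ = 666400.00 mm³, ΣAȳ = 796400.00 mm³.
x̄ = 666400.00/9520.00 = 70.00 mm; ȳ = 796400.00/9520.00 = 83.66 mm.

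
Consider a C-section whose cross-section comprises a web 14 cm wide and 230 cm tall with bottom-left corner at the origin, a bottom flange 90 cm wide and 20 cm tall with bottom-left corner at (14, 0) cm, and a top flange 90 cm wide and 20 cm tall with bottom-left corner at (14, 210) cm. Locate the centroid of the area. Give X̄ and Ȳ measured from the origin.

X̄ = 34.45 cm, Ȳ = 115.00 cm

web: A = 14 × 230 = 3220.00, centroid at (7.00, 115.00).
bottom flange: A = 90 × 20 = 1800.00, centroid at (59.00, 10.00).
top flange: A = 90 × 20 = 1800.00, centroid at (59.00, 220.00).
ΣA = 6820.00 cm²
ΣAX̄ = (3220.00)(7.00) + (1800.00)(59.00) + (1800.00)(59.00) = 234940.00 cm³
ΣAȲ = (3220.00)(115.00) + (1800.00)(10.00) + (1800.00)(220.00) = 784300.00 cm³
X̄ = 234940.00 / 6820.00 = 34.45 cm
Ȳ = 784300.00 / 6820.00 = 115.00 cm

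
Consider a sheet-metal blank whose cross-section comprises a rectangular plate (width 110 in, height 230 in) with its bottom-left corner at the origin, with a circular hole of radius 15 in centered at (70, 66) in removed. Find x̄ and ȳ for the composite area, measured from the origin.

x̄ = 54.57 in, ȳ = 116.41 in

plate: A = 110 × 230 = 25300.00, centroid at (55.00, 115.00).
hole: A = −π·15² = -706.86, centroid at (70.00, 66.00).
ΣA = 24593.14 in², ΣAx̄ = 1342019.92 in³, ΣAȳ = 2862847.35 in³.
x̄ = 1342019.92/24593.14 = 54.57 in; ȳ = 2862847.35/24593.14 = 116.41 in.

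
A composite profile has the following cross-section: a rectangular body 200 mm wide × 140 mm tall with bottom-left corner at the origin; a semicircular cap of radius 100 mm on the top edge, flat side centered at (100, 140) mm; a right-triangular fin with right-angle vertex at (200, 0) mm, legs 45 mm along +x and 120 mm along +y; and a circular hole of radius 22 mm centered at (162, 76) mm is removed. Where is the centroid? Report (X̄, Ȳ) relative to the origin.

rectangular body: A = 200 × 140 = 28000.00, centroid at (100.00, 70.00).
semicircular top: A = ½π·100² = 15707.96, centroid at (100.00, 182.44).
triangular fin: A = ½·45·120 = 2700.00, centroid at (215.00, 40.00).
hole: A = −π·22² = -1520.53, centroid at (162.00, 76.00).
ΣA = 44887.43 mm²
ΣAX̄ = (28000.00)(100.00) + (15707.96)(100.00) + (2700.00)(215.00) + (-1520.53)(162.00) = 4704970.33 mm³
ΣAȲ = (28000.00)(70.00) + (15707.96)(182.44) + (2700.00)(40.00) + (-1520.53)(76.00) = 4818221.18 mm³
X̄ = 4704970.33 / 44887.43 = 104.82 mm
Ȳ = 4818221.18 / 44887.43 = 107.34 mm

X̄ = 104.82 mm, Ȳ = 107.34 mm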